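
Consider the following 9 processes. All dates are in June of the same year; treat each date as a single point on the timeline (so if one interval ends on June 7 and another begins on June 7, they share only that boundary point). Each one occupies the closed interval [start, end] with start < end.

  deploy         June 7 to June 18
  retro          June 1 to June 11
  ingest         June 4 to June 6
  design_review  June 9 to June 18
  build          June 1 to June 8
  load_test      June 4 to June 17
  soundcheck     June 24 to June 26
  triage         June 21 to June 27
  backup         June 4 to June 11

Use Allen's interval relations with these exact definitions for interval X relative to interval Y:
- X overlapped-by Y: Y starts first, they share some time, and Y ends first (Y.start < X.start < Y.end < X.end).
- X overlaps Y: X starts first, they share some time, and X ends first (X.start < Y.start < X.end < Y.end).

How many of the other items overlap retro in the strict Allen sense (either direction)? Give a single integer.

3

Target retro = [June 1, June 11].
backup [June 4, June 11] → finishes → no.
build [June 1, June 8] → starts → no.
deploy [June 7, June 18] → overlapped-by → counts.
design_review [June 9, June 18] → overlapped-by → counts.
ingest [June 4, June 6] → during → no.
load_test [June 4, June 17] → overlapped-by → counts.
soundcheck [June 24, June 26] → after → no.
triage [June 21, June 27] → after → no.
Total: 3.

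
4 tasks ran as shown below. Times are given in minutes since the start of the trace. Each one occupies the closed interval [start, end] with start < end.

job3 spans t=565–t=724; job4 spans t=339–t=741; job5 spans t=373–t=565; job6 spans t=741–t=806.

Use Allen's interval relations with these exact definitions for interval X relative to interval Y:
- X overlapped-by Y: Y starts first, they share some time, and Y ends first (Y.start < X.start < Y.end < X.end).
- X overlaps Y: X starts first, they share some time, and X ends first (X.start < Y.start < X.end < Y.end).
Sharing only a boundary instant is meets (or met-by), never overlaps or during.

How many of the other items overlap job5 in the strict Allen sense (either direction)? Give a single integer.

Target job5 = [t=373, t=565].
job3 [t=565, t=724] → met-by → no.
job4 [t=339, t=741] → contains → no.
job6 [t=741, t=806] → after → no.
Total: 0.

0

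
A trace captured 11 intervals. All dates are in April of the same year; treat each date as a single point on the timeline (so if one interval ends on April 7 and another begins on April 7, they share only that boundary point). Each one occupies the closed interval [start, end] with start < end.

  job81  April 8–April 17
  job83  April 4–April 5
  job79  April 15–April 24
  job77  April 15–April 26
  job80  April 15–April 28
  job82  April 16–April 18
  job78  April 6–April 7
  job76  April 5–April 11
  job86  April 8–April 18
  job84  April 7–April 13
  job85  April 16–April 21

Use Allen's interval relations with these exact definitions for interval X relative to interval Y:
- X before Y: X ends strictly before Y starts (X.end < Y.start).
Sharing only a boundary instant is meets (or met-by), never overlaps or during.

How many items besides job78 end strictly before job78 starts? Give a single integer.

Target job78 = [April 6, April 7].
job76 [April 5, April 11] → contains → no.
job77 [April 15, April 26] → after → no.
job79 [April 15, April 24] → after → no.
job80 [April 15, April 28] → after → no.
job81 [April 8, April 17] → after → no.
job82 [April 16, April 18] → after → no.
job83 [April 4, April 5] → before → counts.
job84 [April 7, April 13] → met-by → no.
job85 [April 16, April 21] → after → no.
job86 [April 8, April 18] → after → no.
Total: 1.

1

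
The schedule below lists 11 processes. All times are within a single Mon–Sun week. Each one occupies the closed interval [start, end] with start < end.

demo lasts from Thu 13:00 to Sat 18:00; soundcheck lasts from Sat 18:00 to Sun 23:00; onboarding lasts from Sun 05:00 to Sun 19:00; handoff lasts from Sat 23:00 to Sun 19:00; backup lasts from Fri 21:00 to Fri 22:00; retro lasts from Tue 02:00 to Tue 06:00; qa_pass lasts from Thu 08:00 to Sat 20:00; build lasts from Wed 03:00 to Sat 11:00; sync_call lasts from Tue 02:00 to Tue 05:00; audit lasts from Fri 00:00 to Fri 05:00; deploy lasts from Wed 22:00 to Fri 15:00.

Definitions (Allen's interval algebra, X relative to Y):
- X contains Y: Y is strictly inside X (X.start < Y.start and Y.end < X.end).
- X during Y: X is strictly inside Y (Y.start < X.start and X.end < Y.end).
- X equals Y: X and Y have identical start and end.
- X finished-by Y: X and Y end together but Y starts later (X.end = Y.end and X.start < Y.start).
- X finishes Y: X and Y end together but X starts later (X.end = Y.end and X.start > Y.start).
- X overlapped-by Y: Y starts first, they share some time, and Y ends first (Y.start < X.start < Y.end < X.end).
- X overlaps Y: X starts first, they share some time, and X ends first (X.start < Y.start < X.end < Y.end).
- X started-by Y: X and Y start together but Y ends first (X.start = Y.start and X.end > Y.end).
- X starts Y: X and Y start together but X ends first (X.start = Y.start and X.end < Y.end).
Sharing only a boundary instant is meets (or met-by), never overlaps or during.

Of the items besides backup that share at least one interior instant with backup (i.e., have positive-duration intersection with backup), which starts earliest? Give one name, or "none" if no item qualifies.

Target backup = [Fri 21:00, Fri 22:00].
audit [Fri 00:00, Fri 05:00] → before → excluded.
build [Wed 03:00, Sat 11:00] → contains → candidate.
demo [Thu 13:00, Sat 18:00] → contains → candidate.
deploy [Wed 22:00, Fri 15:00] → before → excluded.
handoff [Sat 23:00, Sun 19:00] → after → excluded.
onboarding [Sun 05:00, Sun 19:00] → after → excluded.
qa_pass [Thu 08:00, Sat 20:00] → contains → candidate.
retro [Tue 02:00, Tue 06:00] → before → excluded.
soundcheck [Sat 18:00, Sun 23:00] → after → excluded.
sync_call [Tue 02:00, Tue 05:00] → before → excluded.
Among candidates, earliest start is Wed 03:00 → build.

build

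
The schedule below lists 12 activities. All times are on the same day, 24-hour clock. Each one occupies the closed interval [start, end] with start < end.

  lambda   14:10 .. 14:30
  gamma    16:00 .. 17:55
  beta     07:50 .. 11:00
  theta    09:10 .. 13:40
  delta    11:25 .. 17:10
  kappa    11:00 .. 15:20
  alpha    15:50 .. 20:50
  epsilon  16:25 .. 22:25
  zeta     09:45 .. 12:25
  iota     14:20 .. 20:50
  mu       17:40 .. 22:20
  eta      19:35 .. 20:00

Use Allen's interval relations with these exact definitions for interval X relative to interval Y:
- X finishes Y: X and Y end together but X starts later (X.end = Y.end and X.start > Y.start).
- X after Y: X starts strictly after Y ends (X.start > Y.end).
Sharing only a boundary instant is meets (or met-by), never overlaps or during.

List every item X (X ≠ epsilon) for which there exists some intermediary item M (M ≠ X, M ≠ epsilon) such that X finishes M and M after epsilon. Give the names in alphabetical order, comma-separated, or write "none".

Target epsilon = [16:25, 22:25].
Intermediaries M with M after epsilon: none.
Union: none.

none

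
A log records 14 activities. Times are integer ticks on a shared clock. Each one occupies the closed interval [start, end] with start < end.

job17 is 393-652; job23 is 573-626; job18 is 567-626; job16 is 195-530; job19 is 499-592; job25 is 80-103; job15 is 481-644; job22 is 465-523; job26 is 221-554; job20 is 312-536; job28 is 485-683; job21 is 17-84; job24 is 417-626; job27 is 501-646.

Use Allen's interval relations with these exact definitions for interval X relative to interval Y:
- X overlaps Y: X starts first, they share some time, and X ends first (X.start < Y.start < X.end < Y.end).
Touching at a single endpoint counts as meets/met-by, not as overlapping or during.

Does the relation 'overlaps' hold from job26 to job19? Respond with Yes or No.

job26 = [221, 554], job19 = [499, 592].
Actual relation of job26 to job19: overlaps.
Asked whether 'overlaps' holds → Yes.

Yes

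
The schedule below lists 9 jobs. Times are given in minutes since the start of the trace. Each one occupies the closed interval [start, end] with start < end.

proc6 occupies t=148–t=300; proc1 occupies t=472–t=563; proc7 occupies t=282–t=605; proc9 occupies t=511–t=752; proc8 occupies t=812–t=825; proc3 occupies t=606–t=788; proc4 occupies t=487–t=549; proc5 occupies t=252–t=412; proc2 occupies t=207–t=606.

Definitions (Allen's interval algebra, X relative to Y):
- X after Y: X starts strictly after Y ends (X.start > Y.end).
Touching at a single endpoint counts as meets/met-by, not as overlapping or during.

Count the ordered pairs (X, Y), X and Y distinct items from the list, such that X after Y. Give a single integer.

19

Checking all 72 ordered pairs for relation 'after'; matching pairs in alphabetical order:
(proc1, proc5): proc1 after proc5 ✓
(proc1, proc6): proc1 after proc6 ✓
(proc3, proc1): proc3 after proc1 ✓
(proc3, proc4): proc3 after proc4 ✓
(proc3, proc5): proc3 after proc5 ✓
(proc3, proc6): proc3 after proc6 ✓
(proc3, proc7): proc3 after proc7 ✓
(proc4, proc5): proc4 after proc5 ✓
(proc4, proc6): proc4 after proc6 ✓
(proc8, proc1): proc8 after proc1 ✓
(proc8, proc2): proc8 after proc2 ✓
(proc8, proc3): proc8 after proc3 ✓
(proc8, proc4): proc8 after proc4 ✓
(proc8, proc5): proc8 after proc5 ✓
(proc8, proc6): proc8 after proc6 ✓
(proc8, proc7): proc8 after proc7 ✓
(proc8, proc9): proc8 after proc9 ✓
(proc9, proc5): proc9 after proc5 ✓
(proc9, proc6): proc9 after proc6 ✓
Count: 19.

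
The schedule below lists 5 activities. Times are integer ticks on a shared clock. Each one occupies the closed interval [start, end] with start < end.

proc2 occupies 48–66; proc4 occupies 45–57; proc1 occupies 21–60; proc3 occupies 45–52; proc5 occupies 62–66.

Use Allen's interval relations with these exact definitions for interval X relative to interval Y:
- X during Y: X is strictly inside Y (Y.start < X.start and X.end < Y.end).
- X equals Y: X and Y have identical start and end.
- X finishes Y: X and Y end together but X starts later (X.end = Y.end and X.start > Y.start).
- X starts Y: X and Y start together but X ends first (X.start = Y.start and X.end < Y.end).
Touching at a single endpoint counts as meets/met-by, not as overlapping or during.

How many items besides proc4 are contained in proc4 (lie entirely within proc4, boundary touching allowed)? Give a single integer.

Target proc4 = [45, 57].
proc1 [21, 60] → contains → no.
proc2 [48, 66] → overlapped-by → no.
proc3 [45, 52] → starts → counts.
proc5 [62, 66] → after → no.
Total: 1.

1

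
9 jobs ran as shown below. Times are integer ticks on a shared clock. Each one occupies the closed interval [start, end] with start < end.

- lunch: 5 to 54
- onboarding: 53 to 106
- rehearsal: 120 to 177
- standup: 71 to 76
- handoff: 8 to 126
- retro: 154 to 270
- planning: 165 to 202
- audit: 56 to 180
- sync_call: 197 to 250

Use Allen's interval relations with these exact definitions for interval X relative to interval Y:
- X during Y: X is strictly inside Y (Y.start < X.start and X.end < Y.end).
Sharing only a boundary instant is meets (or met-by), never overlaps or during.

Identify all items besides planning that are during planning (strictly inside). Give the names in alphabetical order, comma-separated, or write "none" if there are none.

Target planning = [165, 202].
audit [56, 180] → overlaps → no.
handoff [8, 126] → before → no.
lunch [5, 54] → before → no.
onboarding [53, 106] → before → no.
rehearsal [120, 177] → overlaps → no.
retro [154, 270] → contains → no.
standup [71, 76] → before → no.
sync_call [197, 250] → overlapped-by → no.
Result: none.

none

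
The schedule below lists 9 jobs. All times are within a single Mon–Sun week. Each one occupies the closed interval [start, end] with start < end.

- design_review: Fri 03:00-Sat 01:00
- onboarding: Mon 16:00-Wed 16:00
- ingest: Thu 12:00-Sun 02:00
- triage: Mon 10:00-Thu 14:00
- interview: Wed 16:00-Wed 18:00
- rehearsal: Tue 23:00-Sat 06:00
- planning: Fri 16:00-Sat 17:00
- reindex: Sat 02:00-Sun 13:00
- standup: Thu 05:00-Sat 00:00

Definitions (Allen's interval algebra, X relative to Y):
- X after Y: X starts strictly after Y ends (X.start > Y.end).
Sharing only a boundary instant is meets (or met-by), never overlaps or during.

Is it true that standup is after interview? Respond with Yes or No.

Yes

standup = [Thu 05:00, Sat 00:00], interview = [Wed 16:00, Wed 18:00].
Actual relation of standup to interview: after.
Asked whether 'after' holds → Yes.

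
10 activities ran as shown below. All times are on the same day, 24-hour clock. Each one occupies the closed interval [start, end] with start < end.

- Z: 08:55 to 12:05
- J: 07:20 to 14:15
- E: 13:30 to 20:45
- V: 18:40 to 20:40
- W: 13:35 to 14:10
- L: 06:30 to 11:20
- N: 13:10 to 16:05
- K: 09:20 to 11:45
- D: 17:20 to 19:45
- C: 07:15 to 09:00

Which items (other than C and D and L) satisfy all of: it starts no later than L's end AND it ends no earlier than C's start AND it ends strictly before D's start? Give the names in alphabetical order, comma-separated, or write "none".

Conditions: its start is no later than L's end (X.start <= 11:20) AND its end is no earlier than C's start (X.end >= 07:15) AND its end is strictly before D's start (X.end < 17:20).
E: start 13:30 <= 11:20? ✗; end 20:45 >= 07:15? ✓; end 20:45 < 17:20? ✗ → no.
J: start 07:20 <= 11:20? ✓; end 14:15 >= 07:15? ✓; end 14:15 < 17:20? ✓ → yes.
K: start 09:20 <= 11:20? ✓; end 11:45 >= 07:15? ✓; end 11:45 < 17:20? ✓ → yes.
N: start 13:10 <= 11:20? ✗; end 16:05 >= 07:15? ✓; end 16:05 < 17:20? ✓ → no.
V: start 18:40 <= 11:20? ✗; end 20:40 >= 07:15? ✓; end 20:40 < 17:20? ✗ → no.
W: start 13:35 <= 11:20? ✗; end 14:10 >= 07:15? ✓; end 14:10 < 17:20? ✓ → no.
Z: start 08:55 <= 11:20? ✓; end 12:05 >= 07:15? ✓; end 12:05 < 17:20? ✓ → yes.
Result: J, K, Z.

J, K, Z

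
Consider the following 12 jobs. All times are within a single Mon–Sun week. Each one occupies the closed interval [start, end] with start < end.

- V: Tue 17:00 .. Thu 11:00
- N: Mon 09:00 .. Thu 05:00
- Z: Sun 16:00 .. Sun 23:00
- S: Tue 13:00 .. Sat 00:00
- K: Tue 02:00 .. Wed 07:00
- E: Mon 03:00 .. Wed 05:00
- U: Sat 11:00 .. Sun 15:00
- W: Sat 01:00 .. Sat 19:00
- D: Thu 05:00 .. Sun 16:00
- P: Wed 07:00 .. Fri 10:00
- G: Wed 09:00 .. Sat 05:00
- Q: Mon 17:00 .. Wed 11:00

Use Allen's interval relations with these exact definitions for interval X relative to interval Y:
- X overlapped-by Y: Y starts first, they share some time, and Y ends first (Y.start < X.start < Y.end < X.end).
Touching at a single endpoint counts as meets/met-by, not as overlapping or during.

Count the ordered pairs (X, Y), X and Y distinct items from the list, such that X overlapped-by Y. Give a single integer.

25

Checking all 132 ordered pairs for relation 'overlapped-by'; matching pairs in alphabetical order:
(D, G): D overlapped-by G ✓
(D, P): D overlapped-by P ✓
(D, S): D overlapped-by S ✓
(D, V): D overlapped-by V ✓
(G, N): G overlapped-by N ✓
(G, P): G overlapped-by P ✓
(G, Q): G overlapped-by Q ✓
(G, S): G overlapped-by S ✓
(G, V): G overlapped-by V ✓
(K, E): K overlapped-by E ✓
(N, E): N overlapped-by E ✓
(P, N): P overlapped-by N ✓
(P, Q): P overlapped-by Q ✓
(P, V): P overlapped-by V ✓
(Q, E): Q overlapped-by E ✓
(S, E): S overlapped-by E ✓
(S, K): S overlapped-by K ✓
(S, N): S overlapped-by N ✓
(S, Q): S overlapped-by Q ✓
(U, W): U overlapped-by W ✓
(V, E): V overlapped-by E ✓
(V, K): V overlapped-by K ✓
(V, N): V overlapped-by N ✓
(V, Q): V overlapped-by Q ✓
... plus 1 further pairs not listed.
Count: 25.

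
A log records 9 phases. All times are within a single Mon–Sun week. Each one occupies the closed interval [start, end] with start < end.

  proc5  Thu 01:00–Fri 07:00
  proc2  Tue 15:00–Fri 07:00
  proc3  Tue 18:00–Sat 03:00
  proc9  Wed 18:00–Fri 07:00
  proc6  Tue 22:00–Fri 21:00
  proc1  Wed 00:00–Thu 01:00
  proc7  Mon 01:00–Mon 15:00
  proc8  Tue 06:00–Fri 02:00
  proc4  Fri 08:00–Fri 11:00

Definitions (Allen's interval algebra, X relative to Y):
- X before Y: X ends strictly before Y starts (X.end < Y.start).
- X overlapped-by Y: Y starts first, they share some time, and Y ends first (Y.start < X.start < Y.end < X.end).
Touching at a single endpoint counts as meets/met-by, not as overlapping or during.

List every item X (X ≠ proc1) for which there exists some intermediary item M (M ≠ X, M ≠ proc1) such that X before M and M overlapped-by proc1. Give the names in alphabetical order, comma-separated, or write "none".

Target proc1 = [Wed 00:00, Thu 01:00].
Intermediaries M with M overlapped-by proc1: proc9.
Via proc9 — items with X before proc9: proc7.
Union: proc7.

proc7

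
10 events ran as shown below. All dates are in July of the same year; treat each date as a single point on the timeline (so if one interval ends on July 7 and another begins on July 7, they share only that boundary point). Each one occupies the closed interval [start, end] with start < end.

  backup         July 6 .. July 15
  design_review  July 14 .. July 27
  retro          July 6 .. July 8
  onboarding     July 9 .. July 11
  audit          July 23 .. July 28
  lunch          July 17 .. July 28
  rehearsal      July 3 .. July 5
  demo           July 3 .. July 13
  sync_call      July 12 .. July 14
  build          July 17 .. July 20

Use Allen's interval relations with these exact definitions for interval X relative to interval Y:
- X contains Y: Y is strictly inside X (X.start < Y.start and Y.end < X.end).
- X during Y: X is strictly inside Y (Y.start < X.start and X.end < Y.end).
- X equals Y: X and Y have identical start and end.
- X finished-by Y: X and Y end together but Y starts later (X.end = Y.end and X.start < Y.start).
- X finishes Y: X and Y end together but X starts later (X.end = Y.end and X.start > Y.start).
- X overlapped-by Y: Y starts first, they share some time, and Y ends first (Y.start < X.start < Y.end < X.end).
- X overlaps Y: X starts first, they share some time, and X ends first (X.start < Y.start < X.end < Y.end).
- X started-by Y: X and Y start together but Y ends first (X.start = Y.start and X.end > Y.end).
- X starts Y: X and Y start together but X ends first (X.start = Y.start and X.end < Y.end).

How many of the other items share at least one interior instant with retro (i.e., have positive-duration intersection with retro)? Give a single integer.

Target retro = [July 6, July 8].
audit [July 23, July 28] → after → no.
backup [July 6, July 15] → started-by → counts.
build [July 17, July 20] → after → no.
demo [July 3, July 13] → contains → counts.
design_review [July 14, July 27] → after → no.
lunch [July 17, July 28] → after → no.
onboarding [July 9, July 11] → after → no.
rehearsal [July 3, July 5] → before → no.
sync_call [July 12, July 14] → after → no.
Total: 2.

2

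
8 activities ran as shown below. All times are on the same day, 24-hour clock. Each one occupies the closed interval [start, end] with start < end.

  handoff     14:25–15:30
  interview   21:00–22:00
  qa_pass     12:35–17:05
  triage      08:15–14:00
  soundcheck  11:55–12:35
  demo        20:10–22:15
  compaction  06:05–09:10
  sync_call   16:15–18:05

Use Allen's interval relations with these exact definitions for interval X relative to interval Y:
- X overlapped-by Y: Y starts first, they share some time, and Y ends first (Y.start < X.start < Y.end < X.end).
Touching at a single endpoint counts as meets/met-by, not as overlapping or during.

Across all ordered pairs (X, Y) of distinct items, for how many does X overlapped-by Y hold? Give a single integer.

3

Checking all 56 ordered pairs for relation 'overlapped-by'; matching pairs in alphabetical order:
(qa_pass, triage): qa_pass overlapped-by triage ✓
(sync_call, qa_pass): sync_call overlapped-by qa_pass ✓
(triage, compaction): triage overlapped-by compaction ✓
Count: 3.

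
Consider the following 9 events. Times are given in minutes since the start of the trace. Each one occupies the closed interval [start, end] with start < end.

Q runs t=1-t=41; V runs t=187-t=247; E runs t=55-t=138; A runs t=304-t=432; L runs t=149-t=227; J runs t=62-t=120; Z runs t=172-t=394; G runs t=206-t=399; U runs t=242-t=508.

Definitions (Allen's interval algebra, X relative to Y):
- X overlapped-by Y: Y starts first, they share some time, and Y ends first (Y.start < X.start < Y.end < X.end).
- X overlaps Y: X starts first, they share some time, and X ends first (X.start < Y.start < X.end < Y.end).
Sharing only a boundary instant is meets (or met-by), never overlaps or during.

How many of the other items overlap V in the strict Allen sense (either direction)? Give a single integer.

3

Target V = [t=187, t=247].
A [t=304, t=432] → after → no.
E [t=55, t=138] → before → no.
G [t=206, t=399] → overlapped-by → counts.
J [t=62, t=120] → before → no.
L [t=149, t=227] → overlaps → counts.
Q [t=1, t=41] → before → no.
U [t=242, t=508] → overlapped-by → counts.
Z [t=172, t=394] → contains → no.
Total: 3.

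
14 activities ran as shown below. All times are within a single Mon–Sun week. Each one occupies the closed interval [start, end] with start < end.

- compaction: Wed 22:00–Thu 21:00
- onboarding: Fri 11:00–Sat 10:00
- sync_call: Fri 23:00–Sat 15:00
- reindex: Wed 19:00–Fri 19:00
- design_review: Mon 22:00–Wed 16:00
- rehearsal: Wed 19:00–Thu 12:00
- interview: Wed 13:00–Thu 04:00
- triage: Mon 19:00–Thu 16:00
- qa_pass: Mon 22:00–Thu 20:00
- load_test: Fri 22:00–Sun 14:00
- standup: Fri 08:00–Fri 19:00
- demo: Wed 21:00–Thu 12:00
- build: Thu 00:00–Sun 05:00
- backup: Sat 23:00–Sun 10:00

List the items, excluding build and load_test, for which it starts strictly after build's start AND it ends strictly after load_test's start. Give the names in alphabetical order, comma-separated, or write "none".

backup, onboarding, sync_call

Conditions: its start is strictly after build's start (X.start > Thu 00:00) AND its end is strictly after load_test's start (X.end > Fri 22:00).
backup: start Sat 23:00 > Thu 00:00? ✓; end Sun 10:00 > Fri 22:00? ✓ → yes.
compaction: start Wed 22:00 > Thu 00:00? ✗; end Thu 21:00 > Fri 22:00? ✗ → no.
demo: start Wed 21:00 > Thu 00:00? ✗; end Thu 12:00 > Fri 22:00? ✗ → no.
design_review: start Mon 22:00 > Thu 00:00? ✗; end Wed 16:00 > Fri 22:00? ✗ → no.
interview: start Wed 13:00 > Thu 00:00? ✗; end Thu 04:00 > Fri 22:00? ✗ → no.
onboarding: start Fri 11:00 > Thu 00:00? ✓; end Sat 10:00 > Fri 22:00? ✓ → yes.
qa_pass: start Mon 22:00 > Thu 00:00? ✗; end Thu 20:00 > Fri 22:00? ✗ → no.
rehearsal: start Wed 19:00 > Thu 00:00? ✗; end Thu 12:00 > Fri 22:00? ✗ → no.
reindex: start Wed 19:00 > Thu 00:00? ✗; end Fri 19:00 > Fri 22:00? ✗ → no.
standup: start Fri 08:00 > Thu 00:00? ✓; end Fri 19:00 > Fri 22:00? ✗ → no.
sync_call: start Fri 23:00 > Thu 00:00? ✓; end Sat 15:00 > Fri 22:00? ✓ → yes.
triage: start Mon 19:00 > Thu 00:00? ✗; end Thu 16:00 > Fri 22:00? ✗ → no.
Result: backup, onboarding, sync_call.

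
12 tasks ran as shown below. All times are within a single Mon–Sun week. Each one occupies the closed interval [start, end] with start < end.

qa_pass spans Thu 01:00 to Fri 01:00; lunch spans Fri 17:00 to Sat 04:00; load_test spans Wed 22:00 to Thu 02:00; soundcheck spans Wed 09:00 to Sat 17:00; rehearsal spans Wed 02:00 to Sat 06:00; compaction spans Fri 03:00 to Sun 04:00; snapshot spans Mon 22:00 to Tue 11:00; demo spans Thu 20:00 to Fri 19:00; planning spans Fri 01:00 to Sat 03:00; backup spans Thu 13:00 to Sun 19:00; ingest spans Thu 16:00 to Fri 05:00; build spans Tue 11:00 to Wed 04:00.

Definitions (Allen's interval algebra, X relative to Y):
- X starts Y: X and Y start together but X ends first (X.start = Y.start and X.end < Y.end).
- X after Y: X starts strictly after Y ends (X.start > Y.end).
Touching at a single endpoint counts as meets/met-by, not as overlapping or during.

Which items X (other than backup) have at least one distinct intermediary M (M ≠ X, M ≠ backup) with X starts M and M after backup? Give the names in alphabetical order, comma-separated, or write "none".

none

Target backup = [Thu 13:00, Sun 19:00].
Intermediaries M with M after backup: none.
Union: none.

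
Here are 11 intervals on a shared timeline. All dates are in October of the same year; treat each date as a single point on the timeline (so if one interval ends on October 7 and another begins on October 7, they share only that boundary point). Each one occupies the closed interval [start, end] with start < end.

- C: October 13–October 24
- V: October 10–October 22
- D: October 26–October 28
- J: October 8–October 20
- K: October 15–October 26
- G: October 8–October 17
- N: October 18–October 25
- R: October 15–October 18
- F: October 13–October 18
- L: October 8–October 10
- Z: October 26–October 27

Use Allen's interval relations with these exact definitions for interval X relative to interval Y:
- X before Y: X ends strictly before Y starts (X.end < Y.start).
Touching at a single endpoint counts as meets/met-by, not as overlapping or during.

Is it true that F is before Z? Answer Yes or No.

F = [October 13, October 18], Z = [October 26, October 27].
Actual relation of F to Z: before.
Asked whether 'before' holds → Yes.

Yes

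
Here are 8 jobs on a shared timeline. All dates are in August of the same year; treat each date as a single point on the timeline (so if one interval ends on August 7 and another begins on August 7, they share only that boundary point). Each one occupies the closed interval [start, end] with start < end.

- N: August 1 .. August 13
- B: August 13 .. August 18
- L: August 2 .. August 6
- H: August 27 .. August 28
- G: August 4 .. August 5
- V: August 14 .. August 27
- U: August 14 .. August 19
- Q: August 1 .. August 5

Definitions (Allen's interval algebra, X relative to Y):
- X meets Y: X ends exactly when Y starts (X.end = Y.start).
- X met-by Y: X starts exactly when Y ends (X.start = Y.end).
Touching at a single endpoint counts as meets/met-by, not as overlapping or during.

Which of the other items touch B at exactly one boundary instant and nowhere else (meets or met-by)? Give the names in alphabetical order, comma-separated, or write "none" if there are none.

Target B = [August 13, August 18].
G [August 4, August 5] → before → no.
H [August 27, August 28] → after → no.
L [August 2, August 6] → before → no.
N [August 1, August 13] → meets → yes.
Q [August 1, August 5] → before → no.
U [August 14, August 19] → overlapped-by → no.
V [August 14, August 27] → overlapped-by → no.
Result: N.

N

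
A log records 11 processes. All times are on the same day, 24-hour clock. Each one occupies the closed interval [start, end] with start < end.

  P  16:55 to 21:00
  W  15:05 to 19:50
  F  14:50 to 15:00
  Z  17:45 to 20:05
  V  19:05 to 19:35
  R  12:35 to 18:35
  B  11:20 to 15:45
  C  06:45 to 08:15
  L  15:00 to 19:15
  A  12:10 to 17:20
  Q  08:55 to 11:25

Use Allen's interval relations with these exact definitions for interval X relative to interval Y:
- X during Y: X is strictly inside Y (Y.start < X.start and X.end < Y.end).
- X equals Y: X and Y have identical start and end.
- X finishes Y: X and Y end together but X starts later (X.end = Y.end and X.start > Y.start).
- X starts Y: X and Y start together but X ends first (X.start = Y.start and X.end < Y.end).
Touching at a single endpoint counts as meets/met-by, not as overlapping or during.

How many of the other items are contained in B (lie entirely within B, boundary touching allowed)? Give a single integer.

Target B = [11:20, 15:45].
A [12:10, 17:20] → overlapped-by → no.
C [06:45, 08:15] → before → no.
F [14:50, 15:00] → during → counts.
L [15:00, 19:15] → overlapped-by → no.
P [16:55, 21:00] → after → no.
Q [08:55, 11:25] → overlaps → no.
R [12:35, 18:35] → overlapped-by → no.
V [19:05, 19:35] → after → no.
W [15:05, 19:50] → overlapped-by → no.
Z [17:45, 20:05] → after → no.
Total: 1.

1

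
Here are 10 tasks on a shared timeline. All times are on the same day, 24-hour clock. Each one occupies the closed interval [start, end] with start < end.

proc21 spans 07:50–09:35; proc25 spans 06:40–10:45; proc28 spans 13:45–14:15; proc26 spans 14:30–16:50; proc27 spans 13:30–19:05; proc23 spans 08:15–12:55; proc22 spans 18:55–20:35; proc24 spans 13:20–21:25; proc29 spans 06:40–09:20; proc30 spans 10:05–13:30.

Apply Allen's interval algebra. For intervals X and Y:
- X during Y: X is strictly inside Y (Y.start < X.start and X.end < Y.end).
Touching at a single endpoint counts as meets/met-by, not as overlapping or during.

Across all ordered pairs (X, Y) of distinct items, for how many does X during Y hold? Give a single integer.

7

Checking all 90 ordered pairs for relation 'during'; matching pairs in alphabetical order:
(proc21, proc25): proc21 during proc25 ✓
(proc22, proc24): proc22 during proc24 ✓
(proc26, proc24): proc26 during proc24 ✓
(proc26, proc27): proc26 during proc27 ✓
(proc27, proc24): proc27 during proc24 ✓
(proc28, proc24): proc28 during proc24 ✓
(proc28, proc27): proc28 during proc27 ✓
Count: 7.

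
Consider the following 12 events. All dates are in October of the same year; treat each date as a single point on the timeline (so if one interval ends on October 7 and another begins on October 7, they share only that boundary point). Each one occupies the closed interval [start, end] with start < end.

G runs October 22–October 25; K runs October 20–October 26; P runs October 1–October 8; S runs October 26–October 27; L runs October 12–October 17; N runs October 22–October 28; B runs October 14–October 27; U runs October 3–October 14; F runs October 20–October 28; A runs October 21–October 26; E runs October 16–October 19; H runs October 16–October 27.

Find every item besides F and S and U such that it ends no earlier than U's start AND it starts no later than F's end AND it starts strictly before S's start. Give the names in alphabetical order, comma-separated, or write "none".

Conditions: its end is no earlier than U's start (X.end >= October 3) AND its start is no later than F's end (X.start <= October 28) AND its start is strictly before S's start (X.start < October 26).
A: end October 26 >= October 3? ✓; start October 21 <= October 28? ✓; start October 21 < October 26? ✓ → yes.
B: end October 27 >= October 3? ✓; start October 14 <= October 28? ✓; start October 14 < October 26? ✓ → yes.
E: end October 19 >= October 3? ✓; start October 16 <= October 28? ✓; start October 16 < October 26? ✓ → yes.
G: end October 25 >= October 3? ✓; start October 22 <= October 28? ✓; start October 22 < October 26? ✓ → yes.
H: end October 27 >= October 3? ✓; start October 16 <= October 28? ✓; start October 16 < October 26? ✓ → yes.
K: end October 26 >= October 3? ✓; start October 20 <= October 28? ✓; start October 20 < October 26? ✓ → yes.
L: end October 17 >= October 3? ✓; start October 12 <= October 28? ✓; start October 12 < October 26? ✓ → yes.
N: end October 28 >= October 3? ✓; start October 22 <= October 28? ✓; start October 22 < October 26? ✓ → yes.
P: end October 8 >= October 3? ✓; start October 1 <= October 28? ✓; start October 1 < October 26? ✓ → yes.
Result: A, B, E, G, H, K, L, N, P.

A, B, E, G, H, K, L, N, P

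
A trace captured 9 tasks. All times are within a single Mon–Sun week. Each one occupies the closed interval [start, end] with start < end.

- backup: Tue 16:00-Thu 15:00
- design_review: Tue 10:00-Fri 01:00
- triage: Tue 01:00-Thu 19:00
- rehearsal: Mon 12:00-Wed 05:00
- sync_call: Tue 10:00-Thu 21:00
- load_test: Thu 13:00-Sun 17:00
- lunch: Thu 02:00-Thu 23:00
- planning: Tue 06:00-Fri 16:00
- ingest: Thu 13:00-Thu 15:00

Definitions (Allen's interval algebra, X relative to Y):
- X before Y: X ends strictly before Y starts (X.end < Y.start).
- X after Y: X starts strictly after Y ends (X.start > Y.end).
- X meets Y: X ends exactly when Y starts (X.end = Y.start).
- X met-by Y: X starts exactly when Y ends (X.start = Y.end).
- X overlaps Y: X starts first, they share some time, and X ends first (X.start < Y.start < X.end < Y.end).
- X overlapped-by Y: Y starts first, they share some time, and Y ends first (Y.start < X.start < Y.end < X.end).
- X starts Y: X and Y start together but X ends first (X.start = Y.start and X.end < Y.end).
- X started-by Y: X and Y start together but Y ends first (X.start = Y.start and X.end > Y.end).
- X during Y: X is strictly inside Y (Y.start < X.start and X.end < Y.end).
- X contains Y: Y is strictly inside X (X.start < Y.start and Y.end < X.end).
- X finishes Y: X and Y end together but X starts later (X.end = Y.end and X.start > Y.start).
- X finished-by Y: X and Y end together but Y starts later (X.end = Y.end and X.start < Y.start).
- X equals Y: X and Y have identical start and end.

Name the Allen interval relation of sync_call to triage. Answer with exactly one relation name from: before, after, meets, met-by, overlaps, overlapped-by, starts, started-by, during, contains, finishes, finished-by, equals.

sync_call = [Tue 10:00, Thu 21:00]; triage = [Tue 01:00, Thu 19:00].
Compare endpoints: sync_call.start > triage.start, sync_call.start < triage.end, sync_call.end > triage.start, sync_call.end > triage.end.
That pattern is 'overlapped-by'.

overlapped-by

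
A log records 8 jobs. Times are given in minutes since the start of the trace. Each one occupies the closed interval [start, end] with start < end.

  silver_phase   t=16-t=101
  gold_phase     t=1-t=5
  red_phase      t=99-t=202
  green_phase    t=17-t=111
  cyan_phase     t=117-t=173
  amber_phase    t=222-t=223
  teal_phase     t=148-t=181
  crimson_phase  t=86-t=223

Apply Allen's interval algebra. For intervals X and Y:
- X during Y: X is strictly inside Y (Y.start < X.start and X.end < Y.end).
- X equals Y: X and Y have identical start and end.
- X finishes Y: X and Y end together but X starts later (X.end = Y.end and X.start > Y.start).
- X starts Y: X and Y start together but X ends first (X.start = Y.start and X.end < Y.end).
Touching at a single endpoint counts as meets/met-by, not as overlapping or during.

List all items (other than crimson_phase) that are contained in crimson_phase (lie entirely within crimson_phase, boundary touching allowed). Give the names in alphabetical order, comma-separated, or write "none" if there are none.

amber_phase, cyan_phase, red_phase, teal_phase

Target crimson_phase = [t=86, t=223].
amber_phase [t=222, t=223] → finishes → yes.
cyan_phase [t=117, t=173] → during → yes.
gold_phase [t=1, t=5] → before → no.
green_phase [t=17, t=111] → overlaps → no.
red_phase [t=99, t=202] → during → yes.
silver_phase [t=16, t=101] → overlaps → no.
teal_phase [t=148, t=181] → during → yes.
Result: amber_phase, cyan_phase, red_phase, teal_phase.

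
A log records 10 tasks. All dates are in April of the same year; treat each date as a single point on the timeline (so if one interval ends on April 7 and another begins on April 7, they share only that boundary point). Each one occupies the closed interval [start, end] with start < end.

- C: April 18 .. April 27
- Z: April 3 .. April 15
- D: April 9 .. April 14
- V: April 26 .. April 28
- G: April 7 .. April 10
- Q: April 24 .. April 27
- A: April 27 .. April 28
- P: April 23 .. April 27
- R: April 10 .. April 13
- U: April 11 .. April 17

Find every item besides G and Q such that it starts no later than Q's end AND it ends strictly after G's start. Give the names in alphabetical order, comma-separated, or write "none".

A, C, D, P, R, U, V, Z

Conditions: its start is no later than Q's end (X.start <= April 27) AND its end is strictly after G's start (X.end > April 7).
A: start April 27 <= April 27? ✓; end April 28 > April 7? ✓ → yes.
C: start April 18 <= April 27? ✓; end April 27 > April 7? ✓ → yes.
D: start April 9 <= April 27? ✓; end April 14 > April 7? ✓ → yes.
P: start April 23 <= April 27? ✓; end April 27 > April 7? ✓ → yes.
R: start April 10 <= April 27? ✓; end April 13 > April 7? ✓ → yes.
U: start April 11 <= April 27? ✓; end April 17 > April 7? ✓ → yes.
V: start April 26 <= April 27? ✓; end April 28 > April 7? ✓ → yes.
Z: start April 3 <= April 27? ✓; end April 15 > April 7? ✓ → yes.
Result: A, C, D, P, R, U, V, Z.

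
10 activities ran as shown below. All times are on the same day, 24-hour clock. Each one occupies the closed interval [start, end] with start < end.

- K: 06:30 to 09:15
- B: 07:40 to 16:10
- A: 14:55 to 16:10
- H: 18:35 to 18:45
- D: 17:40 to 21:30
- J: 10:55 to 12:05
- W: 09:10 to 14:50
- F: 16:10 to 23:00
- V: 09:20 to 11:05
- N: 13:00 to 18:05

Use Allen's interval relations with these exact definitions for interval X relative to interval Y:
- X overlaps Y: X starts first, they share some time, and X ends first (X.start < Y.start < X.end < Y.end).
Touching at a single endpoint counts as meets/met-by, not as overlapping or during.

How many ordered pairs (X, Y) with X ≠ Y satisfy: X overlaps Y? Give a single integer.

7

Checking all 90 ordered pairs for relation 'overlaps'; matching pairs in alphabetical order:
(B, N): B overlaps N ✓
(K, B): K overlaps B ✓
(K, W): K overlaps W ✓
(N, D): N overlaps D ✓
(N, F): N overlaps F ✓
(V, J): V overlaps J ✓
(W, N): W overlaps N ✓
Count: 7.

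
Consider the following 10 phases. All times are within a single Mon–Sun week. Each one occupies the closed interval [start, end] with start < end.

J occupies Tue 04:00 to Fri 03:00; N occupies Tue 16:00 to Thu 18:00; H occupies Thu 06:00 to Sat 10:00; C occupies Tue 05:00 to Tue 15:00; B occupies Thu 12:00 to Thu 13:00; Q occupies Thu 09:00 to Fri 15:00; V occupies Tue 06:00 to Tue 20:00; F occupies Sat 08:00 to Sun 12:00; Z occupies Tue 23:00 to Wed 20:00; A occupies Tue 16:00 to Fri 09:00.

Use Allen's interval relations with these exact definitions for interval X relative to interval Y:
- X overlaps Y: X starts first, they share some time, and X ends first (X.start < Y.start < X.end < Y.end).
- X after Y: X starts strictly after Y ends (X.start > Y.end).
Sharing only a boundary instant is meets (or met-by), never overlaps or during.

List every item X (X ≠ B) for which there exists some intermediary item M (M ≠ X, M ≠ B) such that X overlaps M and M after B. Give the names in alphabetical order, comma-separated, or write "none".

H

Target B = [Thu 12:00, Thu 13:00].
Intermediaries M with M after B: F.
Via F — items with X overlaps F: H.
Union: H.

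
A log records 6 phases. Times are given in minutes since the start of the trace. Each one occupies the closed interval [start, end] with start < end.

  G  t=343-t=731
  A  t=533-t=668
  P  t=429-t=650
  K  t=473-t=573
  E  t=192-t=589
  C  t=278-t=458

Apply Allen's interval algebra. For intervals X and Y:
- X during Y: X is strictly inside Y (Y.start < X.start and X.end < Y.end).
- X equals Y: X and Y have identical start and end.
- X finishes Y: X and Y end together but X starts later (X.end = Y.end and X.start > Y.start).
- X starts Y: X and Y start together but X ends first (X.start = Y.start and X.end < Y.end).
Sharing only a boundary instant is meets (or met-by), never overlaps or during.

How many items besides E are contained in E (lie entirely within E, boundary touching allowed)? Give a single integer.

2

Target E = [t=192, t=589].
A [t=533, t=668] → overlapped-by → no.
C [t=278, t=458] → during → counts.
G [t=343, t=731] → overlapped-by → no.
K [t=473, t=573] → during → counts.
P [t=429, t=650] → overlapped-by → no.
Total: 2.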